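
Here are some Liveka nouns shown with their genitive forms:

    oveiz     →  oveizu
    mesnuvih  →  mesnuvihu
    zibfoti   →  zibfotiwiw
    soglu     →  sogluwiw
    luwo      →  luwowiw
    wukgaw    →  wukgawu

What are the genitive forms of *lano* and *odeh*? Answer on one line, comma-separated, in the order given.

The suffix is conditioned by the final sound: -u when the stem ends in a consonant (*oveiz*, *mesnuvih*, *wukgaw*); -wiw when the stem ends in a vowel (*zibfoti*, *soglu*, *luwo*).
Since the final sound of *lano* is /o/ (a vowel), it takes -wiw, giving *lanowiw*.
The final sound of *odeh* is /h/, which is a consonant, so the suffix is -u, giving *odehu*.

lanowiw, odehu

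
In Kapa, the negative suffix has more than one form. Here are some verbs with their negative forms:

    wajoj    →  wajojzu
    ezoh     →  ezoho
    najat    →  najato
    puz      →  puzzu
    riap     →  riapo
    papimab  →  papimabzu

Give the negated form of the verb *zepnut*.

zepnuto

The alternation tracks the final consonant of the stem — -o when the stem ends in a voiceless consonant (*ezoh*, *najat*, *riap*); -zu when the stem ends in a voiced consonant (*wajoj*, *puz*, *papimab*).
*zepnut* — final consonant /t/ (voiceless) → -o → *zepnuto*.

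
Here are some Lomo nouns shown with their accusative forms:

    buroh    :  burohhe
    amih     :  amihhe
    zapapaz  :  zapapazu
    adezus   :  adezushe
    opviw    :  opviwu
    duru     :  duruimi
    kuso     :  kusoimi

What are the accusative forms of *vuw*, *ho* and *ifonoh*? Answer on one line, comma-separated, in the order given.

The suffix is conditioned by the final sound: -he when the stem ends in a voiceless consonant (*buroh*, *amih*, *adezus*); -u when the stem ends in a voiced consonant (*zapapaz*, *opviw*); -imi when the stem ends in a vowel (*duru*, *kuso*).
Since the final sound of *vuw* is /w/ (a voiced consonant), it takes -u, giving *vuwu*.
*ho*: final sound = /o/, a vowel → -imi → *hoimi*.
*ifonoh* — final sound /h/ (a voiceless consonant) → -he → *ifonohhe*.

vuwu, hoimi, ifonohhe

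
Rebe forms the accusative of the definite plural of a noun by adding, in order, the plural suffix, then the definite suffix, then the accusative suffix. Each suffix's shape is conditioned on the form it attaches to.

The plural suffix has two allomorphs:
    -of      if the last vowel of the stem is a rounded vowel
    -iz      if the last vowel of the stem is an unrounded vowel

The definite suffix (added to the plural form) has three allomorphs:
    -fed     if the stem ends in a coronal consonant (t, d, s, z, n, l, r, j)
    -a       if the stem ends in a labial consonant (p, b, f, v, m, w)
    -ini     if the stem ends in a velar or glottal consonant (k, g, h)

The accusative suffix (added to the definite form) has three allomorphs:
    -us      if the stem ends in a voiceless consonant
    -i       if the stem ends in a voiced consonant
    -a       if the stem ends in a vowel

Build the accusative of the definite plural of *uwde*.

*uwde*: last vowel = /e/, an unrounded vowel → -iz → *uwdeiz*.
The plural form *uwdeiz*: final consonant = /z/, coronal → -fed → *uwdeizfed*.
The definite form *uwdeizfed* — final sound /d/ (a voiced consonant) → -i → *uwdeizfedi*.

uwdeizfedi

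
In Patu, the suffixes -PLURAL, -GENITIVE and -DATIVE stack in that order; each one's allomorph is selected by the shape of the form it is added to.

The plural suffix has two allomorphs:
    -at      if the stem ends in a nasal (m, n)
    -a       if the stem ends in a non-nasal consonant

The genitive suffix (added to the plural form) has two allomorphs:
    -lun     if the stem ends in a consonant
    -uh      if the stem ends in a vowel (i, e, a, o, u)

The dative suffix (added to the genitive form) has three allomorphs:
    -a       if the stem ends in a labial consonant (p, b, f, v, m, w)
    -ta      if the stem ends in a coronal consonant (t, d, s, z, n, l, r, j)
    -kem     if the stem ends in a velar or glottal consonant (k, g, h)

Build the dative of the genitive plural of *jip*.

jipauhkem

*jip*: final consonant = /p/, non-nasal → -a → *jipa*.
The final sound of the plural form *jipa* is /a/, which is a vowel, so the genitive suffix is -uh, giving *jipauh*.
The genitive form *jipauh* — final consonant /h/ (velar/glottal) → -kem → *jipauhkem*.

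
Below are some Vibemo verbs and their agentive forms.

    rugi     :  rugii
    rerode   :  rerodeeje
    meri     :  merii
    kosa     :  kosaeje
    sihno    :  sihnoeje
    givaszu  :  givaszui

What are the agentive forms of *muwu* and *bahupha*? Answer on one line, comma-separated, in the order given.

muwui, bahuphaeje

Looking at the last vowel of each stem: -i when the last vowel of the stem is a high vowel (*rugi*, *meri*, *givaszu*); -eje when the last vowel of the stem is a non-high vowel (*rerode*, *kosa*, *sihno*).
The last vowel of *muwu* is /u/, which is a high vowel, so the suffix is -i, giving *muwui*.
*bahupha*: last vowel = /a/, a non-high vowel → -eje → *bahuphaeje*.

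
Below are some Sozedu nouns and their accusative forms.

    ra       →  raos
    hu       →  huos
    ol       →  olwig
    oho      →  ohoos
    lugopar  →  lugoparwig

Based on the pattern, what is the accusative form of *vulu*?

vuluos

The pattern is consonant vs. vowel: -wig when the stem ends in a consonant (*ol*, *lugopar*); -os when the stem ends in a vowel (*ra*, *hu*, *oho*).
The final sound of *vulu* is /u/, which is a vowel, so the suffix is -os, giving *vuluos*.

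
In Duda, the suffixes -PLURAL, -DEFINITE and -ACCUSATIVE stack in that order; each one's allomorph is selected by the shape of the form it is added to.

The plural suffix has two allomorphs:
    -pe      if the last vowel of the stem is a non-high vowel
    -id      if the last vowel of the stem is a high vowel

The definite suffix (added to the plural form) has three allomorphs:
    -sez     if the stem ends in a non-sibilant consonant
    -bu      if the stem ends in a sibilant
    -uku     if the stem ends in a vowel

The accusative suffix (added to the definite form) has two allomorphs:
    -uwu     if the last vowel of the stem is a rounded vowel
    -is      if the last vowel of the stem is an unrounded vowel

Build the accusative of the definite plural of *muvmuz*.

muvmuzidsezis

Since the last vowel of *muvmuz* is /u/ (a high vowel), it takes -id, giving *muvmuzid*.
The plural form *muvmuzid*: final sound = /d/, a non-sibilant consonant → -sez → *muvmuzidsez*.
The last vowel of the definite form *muvmuzidsez* is /e/, which is an unrounded vowel, so the accusative suffix is -is, giving *muvmuzidsezis*.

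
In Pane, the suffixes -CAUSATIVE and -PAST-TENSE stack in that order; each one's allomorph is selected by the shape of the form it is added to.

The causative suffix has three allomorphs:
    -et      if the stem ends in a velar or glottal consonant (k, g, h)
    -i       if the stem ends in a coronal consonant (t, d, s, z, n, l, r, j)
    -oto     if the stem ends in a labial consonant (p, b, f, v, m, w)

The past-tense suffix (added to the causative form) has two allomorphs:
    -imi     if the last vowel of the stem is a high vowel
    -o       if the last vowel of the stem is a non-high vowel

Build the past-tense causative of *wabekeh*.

*wabekeh*: final consonant = /h/, velar/glottal → -et → *wabekehet*.
The causative form *wabekehet* — last vowel /e/ (a non-high vowel) → -o → *wabekeheto*.

wabekeheto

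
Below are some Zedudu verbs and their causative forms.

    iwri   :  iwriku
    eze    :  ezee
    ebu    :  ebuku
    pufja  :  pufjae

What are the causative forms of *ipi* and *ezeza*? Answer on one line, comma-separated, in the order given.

The suffix is conditioned by the last vowel: -ku when the last vowel of the stem is a high vowel (*iwri*, *ebu*); -e when the last vowel of the stem is a non-high vowel (*eze*, *pufja*).
*ipi*: last vowel = /i/, a high vowel → -ku → *ipiku*.
*ezeza* — last vowel /a/ (a non-high vowel) → -e → *ezezae*.

ipiku, ezezae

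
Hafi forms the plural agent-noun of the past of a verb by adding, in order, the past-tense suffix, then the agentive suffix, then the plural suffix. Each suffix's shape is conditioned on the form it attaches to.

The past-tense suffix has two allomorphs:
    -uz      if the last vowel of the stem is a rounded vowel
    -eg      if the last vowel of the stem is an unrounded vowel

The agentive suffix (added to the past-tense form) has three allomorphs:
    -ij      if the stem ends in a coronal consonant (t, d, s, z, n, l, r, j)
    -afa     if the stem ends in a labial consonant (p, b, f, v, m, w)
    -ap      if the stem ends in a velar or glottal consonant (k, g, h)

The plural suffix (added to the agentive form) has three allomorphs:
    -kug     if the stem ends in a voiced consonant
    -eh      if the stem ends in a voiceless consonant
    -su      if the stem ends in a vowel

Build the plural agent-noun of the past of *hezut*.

*hezut* — last vowel /u/ (a rounded vowel) → -uz → *hezutuz*.
Since the final consonant of the past-tense form *hezutuz* is /z/ (coronal), it takes -ij, giving *hezutuzij*.
Since the final sound of the agentive form *hezutuzij* is /j/ (a voiced consonant), it takes -kug, giving *hezutuzijkug*.

hezutuzijkug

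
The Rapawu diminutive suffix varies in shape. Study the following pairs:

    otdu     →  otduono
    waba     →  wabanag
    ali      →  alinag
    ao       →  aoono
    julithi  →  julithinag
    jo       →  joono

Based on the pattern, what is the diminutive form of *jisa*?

jisanag

Looking at the last vowel of each stem: -ono when the last vowel of the stem is a rounded vowel (*otdu*, *ao*, *jo*); -nag when the last vowel of the stem is an unrounded vowel (*waba*, *ali*, *julithi*).
*jisa* — last vowel /a/ (an unrounded vowel) → -nag → *jisanag*.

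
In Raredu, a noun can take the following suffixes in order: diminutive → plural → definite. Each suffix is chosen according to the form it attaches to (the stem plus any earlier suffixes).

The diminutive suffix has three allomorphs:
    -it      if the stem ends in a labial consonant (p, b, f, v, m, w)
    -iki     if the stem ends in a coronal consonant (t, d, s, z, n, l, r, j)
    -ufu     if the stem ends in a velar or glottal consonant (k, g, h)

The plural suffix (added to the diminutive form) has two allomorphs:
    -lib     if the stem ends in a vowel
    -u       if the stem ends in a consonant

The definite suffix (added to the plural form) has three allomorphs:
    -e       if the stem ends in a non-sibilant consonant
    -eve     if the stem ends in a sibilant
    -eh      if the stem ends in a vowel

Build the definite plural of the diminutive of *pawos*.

The final consonant of *pawos* is /s/, which is coronal, so the diminutive suffix is -iki, giving *pawosiki*.
Since the final sound of the diminutive form *pawosiki* is /i/ (a vowel), it takes -lib, giving *pawosikilib*.
The plural form *pawosikilib*: final sound = /b/, a non-sibilant consonant → -e → *pawosikilibe*.

pawosikilibe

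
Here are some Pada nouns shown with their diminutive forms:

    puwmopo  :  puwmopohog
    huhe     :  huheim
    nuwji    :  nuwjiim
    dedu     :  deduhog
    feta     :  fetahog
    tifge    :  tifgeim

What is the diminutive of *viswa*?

viswahog

The pattern is front/back vowel harmony: -im when the last vowel of the stem is a front vowel (*huhe*, *nuwji*, *tifge*); -hog when the last vowel of the stem is a back vowel (*puwmopo*, *dedu*, *feta*).
The last vowel of *viswa* is /a/, which is a back vowel, so the suffix is -hog, giving *viswahog*.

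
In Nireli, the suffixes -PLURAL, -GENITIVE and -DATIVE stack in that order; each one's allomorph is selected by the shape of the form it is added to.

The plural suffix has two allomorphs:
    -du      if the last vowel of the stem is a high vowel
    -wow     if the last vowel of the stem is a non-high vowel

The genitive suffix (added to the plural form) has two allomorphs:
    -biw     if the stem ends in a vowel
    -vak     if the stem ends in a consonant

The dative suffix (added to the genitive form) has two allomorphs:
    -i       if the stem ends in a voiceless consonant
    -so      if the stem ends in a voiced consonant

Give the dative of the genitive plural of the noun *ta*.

tawowvaki

Since the last vowel of *ta* is /a/ (a non-high vowel), it takes -wow, giving *tawow*.
Since the final sound of the plural form *tawow* is /w/ (a consonant), it takes -vak, giving *tawowvak*.
The final consonant of the genitive form *tawowvak* is /k/, which is voiceless, so the dative suffix is -i, giving *tawowvaki*.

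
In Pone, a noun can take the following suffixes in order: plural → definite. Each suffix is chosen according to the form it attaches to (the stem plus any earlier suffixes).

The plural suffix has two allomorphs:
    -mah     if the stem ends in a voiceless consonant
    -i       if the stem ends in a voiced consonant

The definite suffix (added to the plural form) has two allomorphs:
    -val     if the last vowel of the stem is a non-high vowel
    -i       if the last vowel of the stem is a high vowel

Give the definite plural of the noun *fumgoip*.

Since the final consonant of *fumgoip* is /p/ (voiceless), it takes -mah, giving *fumgoipmah*.
Since the last vowel of the plural form *fumgoipmah* is /a/ (a non-high vowel), it takes -val, giving *fumgoipmahval*.

fumgoipmahval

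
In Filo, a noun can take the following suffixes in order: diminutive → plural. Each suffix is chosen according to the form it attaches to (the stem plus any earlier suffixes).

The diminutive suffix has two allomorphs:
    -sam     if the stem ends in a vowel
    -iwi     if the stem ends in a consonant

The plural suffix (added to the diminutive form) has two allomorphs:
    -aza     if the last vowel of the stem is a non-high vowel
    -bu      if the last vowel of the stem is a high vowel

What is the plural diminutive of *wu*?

wusamaza

*wu* — final sound /u/ (a vowel) → -sam → *wusam*.
The diminutive form *wusam*: last vowel = /a/, a non-high vowel → -aza → *wusamaza*.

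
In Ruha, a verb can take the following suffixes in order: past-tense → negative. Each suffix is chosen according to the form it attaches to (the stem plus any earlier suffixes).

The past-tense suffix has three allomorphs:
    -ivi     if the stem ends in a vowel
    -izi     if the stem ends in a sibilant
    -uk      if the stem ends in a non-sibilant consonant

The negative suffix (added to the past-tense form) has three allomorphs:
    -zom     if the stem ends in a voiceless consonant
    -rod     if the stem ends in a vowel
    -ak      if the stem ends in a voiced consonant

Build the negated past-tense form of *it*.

The final sound of *it* is /t/, which is a non-sibilant consonant, so the past-tense suffix is -uk, giving *ituk*.
The past-tense form *ituk*: final sound = /k/, a voiceless consonant → -zom → *itukzom*.

itukzom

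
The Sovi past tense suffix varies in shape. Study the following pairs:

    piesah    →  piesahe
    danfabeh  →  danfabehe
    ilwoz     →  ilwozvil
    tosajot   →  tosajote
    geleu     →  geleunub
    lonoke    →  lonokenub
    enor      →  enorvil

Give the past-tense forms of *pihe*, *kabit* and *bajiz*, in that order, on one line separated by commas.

The alternation tracks the final sound of the stem — -e when the stem ends in a voiceless consonant (*piesah*, *danfabeh*, *tosajot*); -vil when the stem ends in a voiced consonant (*ilwoz*, *enor*); -nub when the stem ends in a vowel (*geleu*, *lonoke*).
Since the final sound of *pihe* is /e/ (a vowel), it takes -nub, giving *pihenub*.
The final sound of *kabit* is /t/, which is a voiceless consonant, so the suffix is -e, giving *kabite*.
*bajiz* — final sound /z/ (a voiced consonant) → -vil → *bajizvil*.

pihenub, kabite, bajizvil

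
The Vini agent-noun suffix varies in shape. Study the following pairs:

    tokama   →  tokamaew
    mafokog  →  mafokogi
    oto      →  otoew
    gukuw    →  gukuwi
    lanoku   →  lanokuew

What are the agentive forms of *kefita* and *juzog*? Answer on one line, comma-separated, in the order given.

The suffix is conditioned by the final sound: -i when the stem ends in a consonant (*mafokog*, *gukuw*); -ew when the stem ends in a vowel (*tokama*, *oto*, *lanoku*).
The final sound of *kefita* is /a/, which is a vowel, so the suffix is -ew, giving *kefitaew*.
*juzog* — final sound /g/ (a consonant) → -i → *juzogi*.

kefitaew, juzogi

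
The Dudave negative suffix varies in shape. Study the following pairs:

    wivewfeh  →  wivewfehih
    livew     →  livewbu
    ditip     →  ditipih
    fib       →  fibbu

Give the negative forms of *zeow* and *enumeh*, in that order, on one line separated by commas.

zeowbu, enumehih

The alternation tracks the final consonant of the stem — -ih when the stem ends in a voiceless consonant (*wivewfeh*, *ditip*); -bu when the stem ends in a voiced consonant (*livew*, *fib*).
The final consonant of *zeow* is /w/, which is voiced, so the suffix is -bu, giving *zeowbu*.
The final consonant of *enumeh* is /h/, which is voiceless, so the suffix is -ih, giving *enumehih*.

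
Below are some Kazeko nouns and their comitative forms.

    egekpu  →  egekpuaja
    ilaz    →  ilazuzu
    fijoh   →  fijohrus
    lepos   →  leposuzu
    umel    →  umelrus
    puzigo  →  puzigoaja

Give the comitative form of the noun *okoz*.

The suffix is conditioned by the final sound: -uzu when the stem ends in a sibilant (*ilaz*, *lepos*); -rus when the stem ends in a non-sibilant consonant (*fijoh*, *umel*); -aja when the stem ends in a vowel (*egekpu*, *puzigo*).
*okoz* — final sound /z/ (a sibilant) → -uzu → *okozuzu*.

okozuzu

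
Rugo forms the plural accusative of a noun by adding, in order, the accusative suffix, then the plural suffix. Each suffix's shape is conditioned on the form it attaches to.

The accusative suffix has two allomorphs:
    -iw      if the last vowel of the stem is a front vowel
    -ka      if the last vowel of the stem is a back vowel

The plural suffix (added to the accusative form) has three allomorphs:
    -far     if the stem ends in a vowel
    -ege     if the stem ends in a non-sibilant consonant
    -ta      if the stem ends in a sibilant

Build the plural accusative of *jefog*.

jefogkafar

*jefog*: last vowel = /o/, a back vowel → -ka → *jefogka*.
Since the final sound of the accusative form *jefogka* is /a/ (a vowel), it takes -far, giving *jefogkafar*.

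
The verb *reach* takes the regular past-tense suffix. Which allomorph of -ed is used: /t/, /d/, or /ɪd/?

/t/

The stem *reach* ends in a voiceless consonant other than /t/.
The -ed suffix is realized as /ɪd/ after /t, d/; as /t/ after other voiceless consonants; and as /d/ after other voiced sounds.
So -ed on *reach* is pronounced /t/.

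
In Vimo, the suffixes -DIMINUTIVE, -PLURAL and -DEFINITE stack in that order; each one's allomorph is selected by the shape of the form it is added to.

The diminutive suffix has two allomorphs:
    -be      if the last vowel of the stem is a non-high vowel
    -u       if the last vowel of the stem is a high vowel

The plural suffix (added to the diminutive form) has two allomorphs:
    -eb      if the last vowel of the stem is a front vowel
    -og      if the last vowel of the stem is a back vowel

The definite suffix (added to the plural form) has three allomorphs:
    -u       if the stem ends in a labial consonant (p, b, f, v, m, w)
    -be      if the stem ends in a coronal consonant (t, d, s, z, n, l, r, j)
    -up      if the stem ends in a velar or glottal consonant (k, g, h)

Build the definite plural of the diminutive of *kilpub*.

Since the last vowel of *kilpub* is /u/ (a high vowel), it takes -u, giving *kilpubu*.
The diminutive form *kilpubu* — last vowel /u/ (a back vowel) → -og → *kilpubuog*.
The plural form *kilpubuog*: final consonant = /g/, velar/glottal → -up → *kilpubuogup*.

kilpubuogup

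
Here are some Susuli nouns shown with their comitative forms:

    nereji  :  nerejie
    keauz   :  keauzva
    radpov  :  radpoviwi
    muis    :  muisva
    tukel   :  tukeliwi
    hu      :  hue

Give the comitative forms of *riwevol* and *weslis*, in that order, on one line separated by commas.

riwevoliwi, weslisva

Looking at the final sound of each stem: -va when the stem ends in a sibilant (*keauz*, *muis*); -iwi when the stem ends in a non-sibilant consonant (*radpov*, *tukel*); -e when the stem ends in a vowel (*nereji*, *hu*).
*riwevol*: final sound = /l/, a non-sibilant consonant → -iwi → *riwevoliwi*.
*weslis*: final sound = /s/, a sibilant → -va → *weslisva*.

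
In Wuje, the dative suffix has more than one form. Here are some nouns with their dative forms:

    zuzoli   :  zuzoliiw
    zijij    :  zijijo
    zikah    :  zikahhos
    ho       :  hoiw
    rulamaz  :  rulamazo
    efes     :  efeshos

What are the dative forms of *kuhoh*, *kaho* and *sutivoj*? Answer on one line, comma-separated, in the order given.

Looking at the final sound of each stem: -hos when the stem ends in a voiceless consonant (*zikah*, *efes*); -o when the stem ends in a voiced consonant (*zijij*, *rulamaz*); -iw when the stem ends in a vowel (*zuzoli*, *ho*).
Since the final sound of *kuhoh* is /h/ (a voiceless consonant), it takes -hos, giving *kuhohhos*.
Since the final sound of *kaho* is /o/ (a vowel), it takes -iw, giving *kahoiw*.
Since the final sound of *sutivoj* is /j/ (a voiced consonant), it takes -o, giving *sutivojo*.

kuhohhos, kahoiw, sutivojo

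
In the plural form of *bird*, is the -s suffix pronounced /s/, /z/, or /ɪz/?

The stem *bird* ends in a voiced non-sibilant sound.
The plural suffix surfaces as /ɪz/ after sibilants, /s/ after other voiceless consonants, and /z/ after other voiced sounds.
So the plural -s on *bird* is pronounced /z/.

/z/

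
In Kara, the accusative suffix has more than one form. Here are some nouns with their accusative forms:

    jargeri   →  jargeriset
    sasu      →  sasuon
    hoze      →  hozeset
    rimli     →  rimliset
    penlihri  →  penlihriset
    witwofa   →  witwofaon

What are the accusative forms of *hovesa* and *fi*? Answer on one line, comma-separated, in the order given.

hovesaon, fiset

The suffix is conditioned by the last vowel: -set when the last vowel of the stem is a front vowel (*jargeri*, *hoze*, *rimli*, *penlihri*); -on when the last vowel of the stem is a back vowel (*sasu*, *witwofa*).
The last vowel of *hovesa* is /a/, which is a back vowel, so the suffix is -on, giving *hovesaon*.
*fi*: last vowel = /i/, a front vowel → -set → *fiset*.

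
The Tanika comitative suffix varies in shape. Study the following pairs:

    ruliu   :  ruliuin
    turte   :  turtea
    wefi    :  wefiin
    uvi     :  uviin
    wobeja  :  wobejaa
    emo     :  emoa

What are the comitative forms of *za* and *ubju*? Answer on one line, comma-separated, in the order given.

The pattern is height harmony: -in when the last vowel of the stem is a high vowel (*ruliu*, *wefi*, *uvi*); -a when the last vowel of the stem is a non-high vowel (*turte*, *wobeja*, *emo*).
Since the last vowel of *za* is /a/ (a non-high vowel), it takes -a, giving *zaa*.
Since the last vowel of *ubju* is /u/ (a high vowel), it takes -in, giving *ubjuin*.

zaa, ubjuin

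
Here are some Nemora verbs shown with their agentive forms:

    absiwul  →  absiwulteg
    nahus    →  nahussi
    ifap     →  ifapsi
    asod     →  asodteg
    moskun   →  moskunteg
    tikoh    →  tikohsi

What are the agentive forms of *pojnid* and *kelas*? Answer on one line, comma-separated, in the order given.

pojnidteg, kelassi

The pattern is voicing of the final consonant: -si when the stem ends in a voiceless consonant (*nahus*, *ifap*, *tikoh*); -teg when the stem ends in a voiced consonant (*absiwul*, *asod*, *moskun*).
*pojnid*: final consonant = /d/, voiced → -teg → *pojnidteg*.
*kelas* — final consonant /s/ (voiceless) → -si → *kelassi*.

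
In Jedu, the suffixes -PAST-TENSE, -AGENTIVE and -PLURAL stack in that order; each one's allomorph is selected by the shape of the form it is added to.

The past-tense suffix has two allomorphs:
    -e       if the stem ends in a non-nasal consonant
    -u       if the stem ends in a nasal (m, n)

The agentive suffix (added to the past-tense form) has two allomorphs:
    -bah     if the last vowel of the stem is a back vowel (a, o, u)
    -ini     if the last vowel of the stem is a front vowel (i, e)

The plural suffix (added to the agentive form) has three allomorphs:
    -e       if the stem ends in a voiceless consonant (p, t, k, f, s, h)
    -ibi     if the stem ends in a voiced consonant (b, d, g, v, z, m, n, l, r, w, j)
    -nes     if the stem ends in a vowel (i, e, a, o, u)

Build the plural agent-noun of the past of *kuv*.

kuveinines

*kuv*: final consonant = /v/, non-nasal → -e → *kuve*.
The past-tense form *kuve*: last vowel = /e/, a front vowel → -ini → *kuveini*.
The final sound of the agentive form *kuveini* is /i/, which is a vowel, so the plural suffix is -nes, giving *kuveinines*.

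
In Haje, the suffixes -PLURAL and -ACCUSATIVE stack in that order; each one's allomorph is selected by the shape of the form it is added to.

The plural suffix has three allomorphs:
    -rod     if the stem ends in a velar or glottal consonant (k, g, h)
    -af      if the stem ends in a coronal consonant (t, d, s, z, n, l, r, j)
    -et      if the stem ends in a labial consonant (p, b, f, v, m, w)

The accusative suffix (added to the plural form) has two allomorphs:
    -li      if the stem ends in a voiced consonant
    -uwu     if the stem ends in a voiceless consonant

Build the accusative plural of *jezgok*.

jezgokrodli

*jezgok*: final consonant = /k/, velar/glottal → -rod → *jezgokrod*.
The plural form *jezgokrod* — final consonant /d/ (voiced) → -li → *jezgokrodli*.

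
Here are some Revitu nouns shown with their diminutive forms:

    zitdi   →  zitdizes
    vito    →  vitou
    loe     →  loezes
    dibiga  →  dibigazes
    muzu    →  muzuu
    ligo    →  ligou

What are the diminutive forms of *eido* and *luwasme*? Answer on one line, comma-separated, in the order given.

eidou, luwasmezes

The alternation tracks the last vowel of the stem — -u when the last vowel of the stem is a rounded vowel (*vito*, *muzu*, *ligo*); -zes when the last vowel of the stem is an unrounded vowel (*zitdi*, *loe*, *dibiga*).
*eido* — last vowel /o/ (a rounded vowel) → -u → *eidou*.
*luwasme*: last vowel = /e/, an unrounded vowel → -zes → *luwasmezes*.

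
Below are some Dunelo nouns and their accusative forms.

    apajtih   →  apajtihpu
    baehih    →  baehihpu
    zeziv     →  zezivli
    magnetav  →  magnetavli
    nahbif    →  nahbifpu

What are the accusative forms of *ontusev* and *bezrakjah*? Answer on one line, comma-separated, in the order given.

Looking at the final consonant of each stem: -pu when the stem ends in a voiceless consonant (*apajtih*, *baehih*, *nahbif*); -li when the stem ends in a voiced consonant (*zeziv*, *magnetav*).
Since the final consonant of *ontusev* is /v/ (voiced), it takes -li, giving *ontusevli*.
*bezrakjah*: final consonant = /h/, voiceless → -pu → *bezrakjahpu*.

ontusevli, bezrakjahpu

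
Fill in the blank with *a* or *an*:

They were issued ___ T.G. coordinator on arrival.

a

The indefinite article is chosen by the initial *sound* of the following word, not its spelling.
The initialism *T.G.* is read letter by letter; the first letter, T, is pronounced /tiː/, which begins with a consonant sound.
So the article is *a*: They were issued a T.G. coordinator on arrival.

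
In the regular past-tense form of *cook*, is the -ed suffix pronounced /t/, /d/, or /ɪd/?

The stem *cook* ends in a voiceless consonant other than /t/.
The -ed suffix is realized as /ɪd/ after /t, d/; as /t/ after other voiceless consonants; and as /d/ after other voiced sounds.
So -ed on *cook* is pronounced /t/.

/t/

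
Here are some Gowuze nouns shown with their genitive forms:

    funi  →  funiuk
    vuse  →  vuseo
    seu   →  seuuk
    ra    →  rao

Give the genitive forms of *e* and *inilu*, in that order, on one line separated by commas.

The suffix is conditioned by the last vowel: -uk when the last vowel of the stem is a high vowel (*funi*, *seu*); -o when the last vowel of the stem is a non-high vowel (*vuse*, *ra*).
*e* — last vowel /e/ (a non-high vowel) → -o → *eo*.
*inilu*: last vowel = /u/, a high vowel → -uk → *iniluuk*.

eo, iniluuk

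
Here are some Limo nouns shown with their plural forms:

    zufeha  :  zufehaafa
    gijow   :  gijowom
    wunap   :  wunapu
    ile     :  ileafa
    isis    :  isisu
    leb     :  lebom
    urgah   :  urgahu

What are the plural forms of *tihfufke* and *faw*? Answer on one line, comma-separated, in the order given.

Looking at the final sound of each stem: -u when the stem ends in a voiceless consonant (*wunap*, *isis*, *urgah*); -om when the stem ends in a voiced consonant (*gijow*, *leb*); -afa when the stem ends in a vowel (*zufeha*, *ile*).
Since the final sound of *tihfufke* is /e/ (a vowel), it takes -afa, giving *tihfufkeafa*.
The final sound of *faw* is /w/, which is a voiced consonant, so the suffix is -om, giving *fawom*.

tihfufkeafa, fawom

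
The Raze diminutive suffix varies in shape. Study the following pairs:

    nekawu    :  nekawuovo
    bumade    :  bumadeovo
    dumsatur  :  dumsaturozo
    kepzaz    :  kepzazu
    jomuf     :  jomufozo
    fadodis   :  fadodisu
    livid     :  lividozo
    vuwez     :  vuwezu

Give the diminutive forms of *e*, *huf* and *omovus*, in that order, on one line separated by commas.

eovo, hufozo, omovusu

The pattern is sibilance of the final sound: -u when the stem ends in a sibilant (*kepzaz*, *fadodis*, *vuwez*); -ozo when the stem ends in a non-sibilant consonant (*dumsatur*, *jomuf*, *livid*); -ovo when the stem ends in a vowel (*nekawu*, *bumade*).
*e* — final sound /e/ (a vowel) → -ovo → *eovo*.
Since the final sound of *huf* is /f/ (a non-sibilant consonant), it takes -ozo, giving *hufozo*.
*omovus*: final sound = /s/, a sibilant → -u → *omovusu*.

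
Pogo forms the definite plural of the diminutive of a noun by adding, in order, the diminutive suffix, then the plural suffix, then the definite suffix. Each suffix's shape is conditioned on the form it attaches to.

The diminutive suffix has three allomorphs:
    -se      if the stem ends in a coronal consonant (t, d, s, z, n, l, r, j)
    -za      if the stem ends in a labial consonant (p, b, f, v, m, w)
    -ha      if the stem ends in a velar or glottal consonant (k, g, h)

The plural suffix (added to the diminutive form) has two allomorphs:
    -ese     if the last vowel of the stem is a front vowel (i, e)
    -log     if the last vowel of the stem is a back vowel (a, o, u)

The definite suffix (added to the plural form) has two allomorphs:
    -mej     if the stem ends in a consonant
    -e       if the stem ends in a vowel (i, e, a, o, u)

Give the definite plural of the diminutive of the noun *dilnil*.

dilnilseesee

The final consonant of *dilnil* is /l/, which is coronal, so the diminutive suffix is -se, giving *dilnilse*.
Since the last vowel of the diminutive form *dilnilse* is /e/ (a front vowel), it takes -ese, giving *dilnilseese*.
The plural form *dilnilseese*: final sound = /e/, a vowel → -e → *dilnilseesee*.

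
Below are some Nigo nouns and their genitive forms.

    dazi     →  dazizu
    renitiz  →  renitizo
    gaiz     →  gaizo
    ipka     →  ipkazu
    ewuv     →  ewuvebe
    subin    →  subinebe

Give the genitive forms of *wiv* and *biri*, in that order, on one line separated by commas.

Looking at the final sound of each stem: -o when the stem ends in a sibilant (*renitiz*, *gaiz*); -ebe when the stem ends in a non-sibilant consonant (*ewuv*, *subin*); -zu when the stem ends in a vowel (*dazi*, *ipka*).
Since the final sound of *wiv* is /v/ (a non-sibilant consonant), it takes -ebe, giving *wivebe*.
*biri* — final sound /i/ (a vowel) → -zu → *birizu*.

wivebe, birizu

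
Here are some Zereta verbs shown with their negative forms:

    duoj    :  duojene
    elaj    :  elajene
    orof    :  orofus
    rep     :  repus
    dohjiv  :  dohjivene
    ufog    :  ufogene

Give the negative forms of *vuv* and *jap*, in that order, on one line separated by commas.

vuvene, japus

The alternation tracks the final consonant of the stem — -us when the stem ends in a voiceless consonant (*orof*, *rep*); -ene when the stem ends in a voiced consonant (*duoj*, *elaj*, *dohjiv*, *ufog*).
*vuv* — final consonant /v/ (voiced) → -ene → *vuvene*.
*jap*: final consonant = /p/, voiceless → -us → *japus*.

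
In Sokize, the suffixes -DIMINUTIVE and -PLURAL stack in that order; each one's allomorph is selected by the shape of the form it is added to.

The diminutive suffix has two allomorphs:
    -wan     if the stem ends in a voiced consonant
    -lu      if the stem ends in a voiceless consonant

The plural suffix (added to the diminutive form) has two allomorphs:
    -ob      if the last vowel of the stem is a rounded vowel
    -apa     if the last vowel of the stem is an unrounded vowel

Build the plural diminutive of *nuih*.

*nuih*: final consonant = /h/, voiceless → -lu → *nuihlu*.
Since the last vowel of the diminutive form *nuihlu* is /u/ (a rounded vowel), it takes -ob, giving *nuihluob*.

nuihluob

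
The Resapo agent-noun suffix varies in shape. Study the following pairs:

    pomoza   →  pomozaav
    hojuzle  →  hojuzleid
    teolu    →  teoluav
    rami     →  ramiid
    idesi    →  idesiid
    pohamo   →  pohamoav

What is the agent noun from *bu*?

The pattern is front/back vowel harmony: -id when the last vowel of the stem is a front vowel (*hojuzle*, *rami*, *idesi*); -av when the last vowel of the stem is a back vowel (*pomoza*, *teolu*, *pohamo*).
Since the last vowel of *bu* is /u/ (a back vowel), it takes -av, giving *buav*.

buav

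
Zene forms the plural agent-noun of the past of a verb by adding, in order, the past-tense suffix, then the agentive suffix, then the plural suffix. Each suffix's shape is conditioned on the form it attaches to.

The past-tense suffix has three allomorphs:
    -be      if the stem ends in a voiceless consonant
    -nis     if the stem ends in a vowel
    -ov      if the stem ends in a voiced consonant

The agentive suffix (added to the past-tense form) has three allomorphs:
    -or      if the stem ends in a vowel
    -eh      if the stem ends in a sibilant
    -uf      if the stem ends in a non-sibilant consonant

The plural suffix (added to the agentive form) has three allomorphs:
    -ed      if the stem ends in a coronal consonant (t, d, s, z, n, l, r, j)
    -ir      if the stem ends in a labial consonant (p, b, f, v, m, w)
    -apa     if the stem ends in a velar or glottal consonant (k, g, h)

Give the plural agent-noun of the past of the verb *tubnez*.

tubnezovufir

*tubnez*: final sound = /z/, a voiced consonant → -ov → *tubnezov*.
The past-tense form *tubnezov* — final sound /v/ (a non-sibilant consonant) → -uf → *tubnezovuf*.
The agentive form *tubnezovuf* — final consonant /f/ (labial) → -ir → *tubnezovufir*.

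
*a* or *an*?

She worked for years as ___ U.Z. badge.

a

The indefinite article is chosen by the initial *sound* of the following word, not its spelling.
The initialism *U.Z.* is read letter by letter; the first letter, U, is pronounced /juː/, which begins with a consonant sound.
So the article is *a*: She worked for years as a U.Z. badge.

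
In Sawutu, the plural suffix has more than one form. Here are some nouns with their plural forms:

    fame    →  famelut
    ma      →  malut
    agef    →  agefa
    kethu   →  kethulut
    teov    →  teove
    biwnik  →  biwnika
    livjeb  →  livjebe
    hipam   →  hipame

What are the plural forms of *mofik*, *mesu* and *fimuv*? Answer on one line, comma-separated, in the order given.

mofika, mesulut, fimuve

Looking at the final sound of each stem: -a when the stem ends in a voiceless consonant (*agef*, *biwnik*); -e when the stem ends in a voiced consonant (*teov*, *livjeb*, *hipam*); -lut when the stem ends in a vowel (*fame*, *ma*, *kethu*).
*mofik*: final sound = /k/, a voiceless consonant → -a → *mofika*.
*mesu*: final sound = /u/, a vowel → -lut → *mesulut*.
*fimuv* — final sound /v/ (a voiced consonant) → -e → *fimuve*.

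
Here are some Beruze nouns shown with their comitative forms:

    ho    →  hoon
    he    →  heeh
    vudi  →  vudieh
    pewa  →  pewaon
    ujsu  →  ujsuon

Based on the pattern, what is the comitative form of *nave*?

Looking at the last vowel of each stem: -eh when the last vowel of the stem is a front vowel (*he*, *vudi*); -on when the last vowel of the stem is a back vowel (*ho*, *pewa*, *ujsu*).
*nave* — last vowel /e/ (a front vowel) → -eh → *naveeh*.

naveeh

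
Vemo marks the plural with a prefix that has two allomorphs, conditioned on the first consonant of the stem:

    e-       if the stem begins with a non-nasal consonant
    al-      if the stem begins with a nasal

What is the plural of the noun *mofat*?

*mofat*: first consonant = /m/, a nasal → al- → *almofat*.

almofat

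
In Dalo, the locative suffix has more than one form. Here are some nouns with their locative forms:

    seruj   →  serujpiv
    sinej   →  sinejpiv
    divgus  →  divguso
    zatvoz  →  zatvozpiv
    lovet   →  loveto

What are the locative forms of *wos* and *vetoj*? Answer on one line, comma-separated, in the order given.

woso, vetojpiv

Looking at the final consonant of each stem: -o when the stem ends in a voiceless consonant (*divgus*, *lovet*); -piv when the stem ends in a voiced consonant (*seruj*, *sinej*, *zatvoz*).
The final consonant of *wos* is /s/, which is voiceless, so the suffix is -o, giving *woso*.
*vetoj* — final consonant /j/ (voiced) → -piv → *vetojpiv*.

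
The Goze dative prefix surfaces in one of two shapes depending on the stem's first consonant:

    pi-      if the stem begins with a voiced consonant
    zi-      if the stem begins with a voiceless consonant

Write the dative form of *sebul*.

Since the first consonant of *sebul* is /s/ (voiceless), it takes zi-, giving *zisebul*.

zisebul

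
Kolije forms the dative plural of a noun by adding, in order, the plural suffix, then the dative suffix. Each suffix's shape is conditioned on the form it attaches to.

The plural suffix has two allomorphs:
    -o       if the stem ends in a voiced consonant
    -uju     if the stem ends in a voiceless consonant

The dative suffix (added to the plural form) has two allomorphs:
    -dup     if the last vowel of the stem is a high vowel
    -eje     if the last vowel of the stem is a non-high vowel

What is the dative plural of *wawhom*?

*wawhom*: final consonant = /m/, voiced → -o → *wawhomo*.
The plural form *wawhomo*: last vowel = /o/, a non-high vowel → -eje → *wawhomoeje*.

wawhomoeje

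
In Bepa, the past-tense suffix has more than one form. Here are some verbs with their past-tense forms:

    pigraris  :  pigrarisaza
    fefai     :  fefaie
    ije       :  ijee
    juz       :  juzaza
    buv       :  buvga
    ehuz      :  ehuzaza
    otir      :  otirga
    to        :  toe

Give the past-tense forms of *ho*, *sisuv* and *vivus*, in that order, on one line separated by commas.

The suffix is conditioned by the final sound: -aza when the stem ends in a sibilant (*pigraris*, *juz*, *ehuz*); -ga when the stem ends in a non-sibilant consonant (*buv*, *otir*); -e when the stem ends in a vowel (*fefai*, *ije*, *to*).
Since the final sound of *ho* is /o/ (a vowel), it takes -e, giving *hoe*.
The final sound of *sisuv* is /v/, which is a non-sibilant consonant, so the suffix is -ga, giving *sisuvga*.
*vivus* — final sound /s/ (a sibilant) → -aza → *vivusaza*.

hoe, sisuvga, vivusaza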